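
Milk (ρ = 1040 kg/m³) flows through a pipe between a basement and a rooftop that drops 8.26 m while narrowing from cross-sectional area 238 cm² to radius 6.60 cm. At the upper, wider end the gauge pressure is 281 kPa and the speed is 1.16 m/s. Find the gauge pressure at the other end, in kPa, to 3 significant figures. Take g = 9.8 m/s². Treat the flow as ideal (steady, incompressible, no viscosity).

P₂ ≈ 364 kPa

Continuity gives A₁v₁ = A₂v₂, so v₂ = (238 cm²)/(137 cm²) × 1.16 m/s = 2.02 m/s.
Applying Bernoulli between the two ends and solving for P₂: P₂ = P₁ + ½ρ(v₁² − v₂²) − ρgΔh.
P₂ = 281000 + ½·1040·(1.16² − 2.02²) − 1040·9.8·(−8.26) = 281000 + (-1420) − (-84200) = 364000 Pa.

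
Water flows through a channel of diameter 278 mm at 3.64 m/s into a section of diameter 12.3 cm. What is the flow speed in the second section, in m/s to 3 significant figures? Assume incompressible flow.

18.6 m/s

By continuity, v₂ = v₁·A₁/A₂ = 3.64·(607/119) = 18.6 m/s.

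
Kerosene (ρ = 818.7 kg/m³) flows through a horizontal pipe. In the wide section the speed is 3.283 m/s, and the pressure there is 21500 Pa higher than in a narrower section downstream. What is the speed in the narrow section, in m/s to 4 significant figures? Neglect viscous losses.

v₂ ≈ 7.956 m/s

Along the level pipe P + ½ρv² is conserved, hence v₂² = v₁² + 2(P₁ − P₂)/ρ.
v₂ = √(3.283² + 2·21500/818.7) = √(10.78 + 52.52) = 7.956 m/s.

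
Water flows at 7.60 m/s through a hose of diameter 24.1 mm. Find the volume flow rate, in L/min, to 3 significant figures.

Q ≈ 208 L/min

Q = A·v = 0.000456 m² × 7.60 m/s = 0.00347 m³/s.
Converting: 0.00347 m³/s × 60000 = 208 L/min.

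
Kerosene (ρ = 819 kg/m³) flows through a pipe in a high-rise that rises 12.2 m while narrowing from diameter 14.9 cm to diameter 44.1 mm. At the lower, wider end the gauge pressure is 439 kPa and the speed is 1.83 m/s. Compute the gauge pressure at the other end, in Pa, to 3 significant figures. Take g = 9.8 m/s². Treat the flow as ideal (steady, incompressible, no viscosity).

P₂ ≈ 164000 Pa

Mass conservation (A₁v₁ = A₂v₂) gives v₂ = 1.83 × 174/15.3 = 20.9 m/s.
Energy conservation along the streamline gives P₂ = P₁ − ½ρ(v₂² − v₁²) − ρg(h₂ − h₁).
P₂ = 439000 + ½·819·(1.83² − 20.9²) − 819·9.8·(+12.2) = 439000 + (-177000) − (97900) = 164000 Pa.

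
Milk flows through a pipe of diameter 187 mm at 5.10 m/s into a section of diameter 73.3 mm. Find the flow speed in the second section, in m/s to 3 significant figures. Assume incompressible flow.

The volume flow rate is constant, so v₂ = (A₁/A₂)v₁ = (275/42.2)·5.10 = 33.2 m/s.

33.2 m/s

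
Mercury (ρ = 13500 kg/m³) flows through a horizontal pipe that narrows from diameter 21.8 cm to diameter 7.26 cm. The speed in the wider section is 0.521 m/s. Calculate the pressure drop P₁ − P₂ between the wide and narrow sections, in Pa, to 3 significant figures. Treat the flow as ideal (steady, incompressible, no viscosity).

Continuity gives A₁v₁ = A₂v₂, so v₂ = (373 cm²)/(41.4 cm²) × 0.521 m/s = 4.70 m/s.
With no height change, Bernoulli's equation is P₁ + ½ρv₁² = P₂ + ½ρv₂².
P₁ − P₂ = ½·13500·(4.70² − 0.521²) = ½·13500·21.8 = 147000 Pa.

ΔP ≈ 147000 Pa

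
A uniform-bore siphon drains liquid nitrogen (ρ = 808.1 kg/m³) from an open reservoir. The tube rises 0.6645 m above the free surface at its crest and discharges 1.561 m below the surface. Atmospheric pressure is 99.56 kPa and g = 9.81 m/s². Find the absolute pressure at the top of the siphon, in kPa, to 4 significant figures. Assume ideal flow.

The outlet speed comes from Torricelli: v = √(2g·1.561) = 5.534 m/s.
Continuity keeps v the same throughout the tube; from surface to crest, P_atm + 0 = P_top + ½ρv² + ρg·h_top.
P_top = 99560 − ½·808.1·5.534² − 808.1·9.81·0.6645 = 81920 Pa.

81.92 kPa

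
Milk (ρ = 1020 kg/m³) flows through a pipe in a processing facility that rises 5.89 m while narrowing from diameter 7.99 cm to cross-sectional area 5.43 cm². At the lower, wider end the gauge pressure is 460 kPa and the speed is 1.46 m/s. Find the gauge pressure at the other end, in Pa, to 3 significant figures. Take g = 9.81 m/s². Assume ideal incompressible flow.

Mass conservation (A₁v₁ = A₂v₂) gives v₂ = 1.46 × 50.1/5.43 = 13.5 m/s.
Energy conservation along the streamline gives P₂ = P₁ − ½ρ(v₂² − v₁²) − ρg(h₂ − h₁).
P₂ = 460000 + ½·1020·(1.46² − 13.5²) − 1020·9.81·(+5.89) = 460000 + (-91600) − (58900) = 309000 Pa.

309000 Pa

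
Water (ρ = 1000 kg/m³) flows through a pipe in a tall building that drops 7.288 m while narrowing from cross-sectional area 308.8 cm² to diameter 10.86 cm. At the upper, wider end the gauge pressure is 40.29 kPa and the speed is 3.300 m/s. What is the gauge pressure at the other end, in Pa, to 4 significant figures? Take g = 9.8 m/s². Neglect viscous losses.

By continuity, v₂ = v₁·A₁/A₂ = 3.300·(308.8/92.63) = 11.00 m/s.
Energy conservation along the streamline gives P₂ = P₁ − ½ρ(v₂² − v₁²) − ρg(h₂ − h₁).
P₂ = 40290 + ½·1000·(3.300² − 11.00²) − 1000·9.8·(−7.288) = 40290 + (-55070) − (-71420) = 56640 Pa.

P₂ = 56640 Pa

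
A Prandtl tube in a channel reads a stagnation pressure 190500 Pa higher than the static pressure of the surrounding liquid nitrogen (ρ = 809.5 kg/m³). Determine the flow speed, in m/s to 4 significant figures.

21.69 m/s

Bernoulli between the free stream and the stagnation point: ½ρv² = P_stag − P_static.
v = √(2ΔP/ρ) = √(2·190500/809.5) = 21.69 m/s.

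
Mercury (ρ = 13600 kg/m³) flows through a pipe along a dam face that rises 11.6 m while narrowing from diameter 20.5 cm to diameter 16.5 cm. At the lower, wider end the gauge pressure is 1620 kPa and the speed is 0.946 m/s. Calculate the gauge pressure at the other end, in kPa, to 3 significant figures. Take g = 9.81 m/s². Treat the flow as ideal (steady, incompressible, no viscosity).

P₂ ≈ 64.0 kPa

The volume flow rate is constant, so v₂ = (A₁/A₂)v₁ = (330/214)·0.946 = 1.46 m/s.
Applying Bernoulli between the two ends and solving for P₂: P₂ = P₁ + ½ρ(v₁² − v₂²) − ρgΔh.
P₂ = 1620000 + ½·13600·(0.946² − 1.46²) − 13600·9.81·(+11.6) = 1620000 + (-8410) − (1550000) = 64000 Pa.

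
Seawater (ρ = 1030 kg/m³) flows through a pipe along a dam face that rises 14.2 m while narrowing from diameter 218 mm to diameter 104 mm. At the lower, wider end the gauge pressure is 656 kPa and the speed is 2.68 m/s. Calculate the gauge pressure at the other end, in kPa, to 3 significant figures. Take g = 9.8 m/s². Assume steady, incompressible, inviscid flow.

P₂ = 445 kPa

The volume flow rate is constant, so v₂ = (A₁/A₂)v₁ = (373/84.9)·2.68 = 11.8 m/s.
Bernoulli: P₁ + ½ρv₁² + ρg h₁ = P₂ + ½ρv₂² + ρg h₂, so P₂ = P₁ + ½ρ(v₁² − v₂²) − ρg(h₂ − h₁).
P₂ = 656000 + ½·1030·(2.68² − 11.8²) − 1030·9.8·(+14.2) = 656000 + (-67700) − (143000) = 445000 Pa.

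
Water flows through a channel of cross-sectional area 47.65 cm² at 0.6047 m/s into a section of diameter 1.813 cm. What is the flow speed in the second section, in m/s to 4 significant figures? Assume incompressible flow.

Continuity gives A₁v₁ = A₂v₂, so v₂ = (47.65 cm²)/(2.582 cm²) × 0.6047 m/s = 11.16 m/s.

v₂ ≈ 11.16 m/s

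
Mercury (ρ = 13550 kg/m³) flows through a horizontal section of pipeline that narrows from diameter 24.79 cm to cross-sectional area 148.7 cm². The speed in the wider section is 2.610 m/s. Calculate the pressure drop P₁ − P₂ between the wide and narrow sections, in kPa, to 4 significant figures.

440.1 kPa

The volume flow rate is constant, so v₂ = (A₁/A₂)v₁ = (482.7/148.7)·2.610 = 8.472 m/s.
The pipe is horizontal, so Bernoulli reduces to P₁ + ½ρv₁² = P₂ + ½ρv₂².
P₁ − P₂ = ½·13550·(8.472² − 2.610²) = ½·13550·64.96 = 440100 Pa.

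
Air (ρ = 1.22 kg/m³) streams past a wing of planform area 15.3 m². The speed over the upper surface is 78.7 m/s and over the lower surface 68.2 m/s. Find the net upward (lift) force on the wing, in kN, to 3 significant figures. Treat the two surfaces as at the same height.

F ≈ 14.4 kN

From P + ½ρv² = const at equal height, P_low − P_up = ½ρ(v_up² − v_low²).
ΔP = ½·1.22·(78.7² − 68.2²) = 941 Pa.
Lift = ΔP · A = 941 × 15.3 = 14400 N.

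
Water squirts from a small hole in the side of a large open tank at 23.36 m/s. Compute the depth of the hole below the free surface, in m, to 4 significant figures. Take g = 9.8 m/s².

For a small hole in a large open tank, ½v² = gh, giving h = v²/(2g).
h = 23.36²/(2·9.8) = 545.7/19.60 = 27.84 m.

h = 27.84 m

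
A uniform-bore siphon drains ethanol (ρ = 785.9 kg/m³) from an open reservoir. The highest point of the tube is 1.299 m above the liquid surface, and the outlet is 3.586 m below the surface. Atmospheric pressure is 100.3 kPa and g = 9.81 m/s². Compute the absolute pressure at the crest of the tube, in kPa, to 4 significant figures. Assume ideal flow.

P_top ≈ 62.64 kPa

From the surface to the outlet (both open to atmosphere, surface at rest): v = √(2g·h_out) = √(2·9.81·3.586) = 8.388 m/s.
The bore is uniform, so the speed at the crest is the same v. Bernoulli surface→crest: P_atm = P_top + ½ρv² + ρg·h_top.
P_top = 100300 − ½·785.9·8.388² − 785.9·9.81·1.299 = 62640 Pa.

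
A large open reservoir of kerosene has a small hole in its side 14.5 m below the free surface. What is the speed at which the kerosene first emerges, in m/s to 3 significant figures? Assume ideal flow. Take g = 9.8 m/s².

v = 16.9 m/s

Bernoulli from surface to hole (P equal, v_surface ≈ 0): v = √(2gh) = √(2×9.8×14.5) = 16.9 m/s.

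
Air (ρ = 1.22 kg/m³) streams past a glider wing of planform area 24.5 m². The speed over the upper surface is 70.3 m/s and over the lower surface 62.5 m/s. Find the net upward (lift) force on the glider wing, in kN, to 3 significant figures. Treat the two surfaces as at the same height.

From P + ½ρv² = const at equal height, P_low − P_up = ½ρ(v_up² − v_low²).
ΔP = ½·1.22·(70.3² − 62.5²) = 632 Pa.
Lift = ΔP · A = 632 × 24.5 = 15500 N.

15.5 kN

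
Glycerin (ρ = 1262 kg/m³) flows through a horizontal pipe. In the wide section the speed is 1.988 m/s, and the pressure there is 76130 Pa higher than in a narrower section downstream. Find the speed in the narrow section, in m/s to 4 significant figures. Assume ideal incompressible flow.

v₂ ≈ 11.16 m/s

With h₁ = h₂, rearranging Bernoulli gives v₂ = √(v₁² + 2ΔP/ρ).
v₂ = √(1.988² + 2·76130/1262) = √(3.952 + 120.6) = 11.16 m/s.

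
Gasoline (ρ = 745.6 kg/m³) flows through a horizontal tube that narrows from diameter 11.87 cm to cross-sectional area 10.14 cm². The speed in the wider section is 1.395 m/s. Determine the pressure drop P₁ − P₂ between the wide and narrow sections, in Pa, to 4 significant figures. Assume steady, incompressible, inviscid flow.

ΔP = 85680 Pa

By continuity, v₂ = v₁·A₁/A₂ = 1.395·(110.7/10.14) = 15.22 m/s.
Along the horizontal streamline, P + ½ρv² is constant.
P₁ − P₂ = ½·745.6·(15.22² − 1.395²) = ½·745.6·229.8 = 85680 Pa.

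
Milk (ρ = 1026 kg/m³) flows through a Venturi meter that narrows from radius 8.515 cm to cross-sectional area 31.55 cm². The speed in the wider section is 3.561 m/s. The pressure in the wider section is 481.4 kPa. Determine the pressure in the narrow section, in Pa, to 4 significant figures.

P₂ ≈ 148800 Pa

Continuity gives A₁v₁ = A₂v₂, so v₂ = (227.8 cm²)/(31.55 cm²) × 3.561 m/s = 25.71 m/s.
The pipe is horizontal, so Bernoulli reduces to P₁ + ½ρv₁² = P₂ + ½ρv₂².
P₂ = P₁ − ½ρ(v₂² − v₁²) = 481400 − ½·1026·(25.71² − 3.561²) = 481400 − 332600 = 148800 Pa.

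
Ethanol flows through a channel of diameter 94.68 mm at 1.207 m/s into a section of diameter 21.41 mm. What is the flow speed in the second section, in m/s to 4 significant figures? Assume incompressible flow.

v₂ ≈ 23.60 m/s

Continuity gives A₁v₁ = A₂v₂, so v₂ = (70.41 cm²)/(3.600 cm²) × 1.207 m/s = 23.60 m/s.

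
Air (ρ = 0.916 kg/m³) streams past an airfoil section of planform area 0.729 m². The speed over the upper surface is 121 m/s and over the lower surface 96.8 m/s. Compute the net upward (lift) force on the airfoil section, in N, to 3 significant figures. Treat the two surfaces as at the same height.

From P + ½ρv² = const at equal height, P_low − P_up = ½ρ(v_up² − v_low²).
ΔP = ½·0.916·(121² − 96.8²) = 2410 Pa.
Lift = ΔP · A = 2410 × 0.729 = 1760 N.

F ≈ 1760 N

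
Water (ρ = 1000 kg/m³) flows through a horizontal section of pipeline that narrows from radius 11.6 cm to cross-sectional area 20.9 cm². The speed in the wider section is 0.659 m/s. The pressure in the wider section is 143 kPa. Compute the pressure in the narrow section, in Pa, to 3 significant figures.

P₂ ≈ 54400 Pa

Continuity gives A₁v₁ = A₂v₂, so v₂ = (423 cm²)/(20.9 cm²) × 0.659 m/s = 13.3 m/s.
Bernoulli (h₁ = h₂): P₁ − P₂ = ½ρ(v₂² − v₁²).
P₂ = P₁ − ½ρ(v₂² − v₁²) = 143000 − ½·1000·(13.3² − 0.659²) = 143000 − 88600 = 54400 Pa.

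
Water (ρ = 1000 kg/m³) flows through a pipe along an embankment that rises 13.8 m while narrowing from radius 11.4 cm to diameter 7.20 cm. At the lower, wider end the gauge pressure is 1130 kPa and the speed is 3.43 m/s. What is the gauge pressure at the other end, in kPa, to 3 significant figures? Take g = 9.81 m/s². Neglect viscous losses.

Continuity gives A₁v₁ = A₂v₂, so v₂ = (408 cm²)/(40.7 cm²) × 3.43 m/s = 34.4 m/s.
Bernoulli: P₁ + ½ρv₁² + ρg h₁ = P₂ + ½ρv₂² + ρg h₂, so P₂ = P₁ + ½ρ(v₁² − v₂²) − ρg(h₂ − h₁).
P₂ = 1130000 + ½·1000·(3.43² − 34.4²) − 1000·9.81·(+13.8) = 1130000 + (-586000) − (135000) = 409000 Pa.

P₂ ≈ 409 kPa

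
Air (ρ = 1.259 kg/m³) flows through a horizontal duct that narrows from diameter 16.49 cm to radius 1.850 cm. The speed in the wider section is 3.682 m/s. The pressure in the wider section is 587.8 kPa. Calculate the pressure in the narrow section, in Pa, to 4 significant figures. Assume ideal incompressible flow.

P₂ ≈ 584400 Pa

Continuity gives A₁v₁ = A₂v₂, so v₂ = (213.6 cm²)/(10.75 cm²) × 3.682 m/s = 73.13 m/s.
With no height change, Bernoulli's equation is P₁ + ½ρv₁² = P₂ + ½ρv₂².
P₂ = P₁ − ½ρ(v₂² − v₁²) = 587800 − ½·1.259·(73.13² − 3.682²) = 587800 − 3358 = 584400 Pa.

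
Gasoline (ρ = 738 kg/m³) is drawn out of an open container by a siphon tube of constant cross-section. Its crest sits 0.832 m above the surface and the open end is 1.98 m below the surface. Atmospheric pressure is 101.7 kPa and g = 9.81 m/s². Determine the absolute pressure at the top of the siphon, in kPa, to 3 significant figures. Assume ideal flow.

P_top ≈ 81.3 kPa

Bernoulli surface→outlet gives ½v² = g·h_out, so v = √(2·9.81·1.98) = 6.23 m/s.
With constant cross-section the crest speed equals v; applying Bernoulli from the surface up to the crest, P_top = P_atm − ½ρv² − ρg·h_top.
P_top = 101700 − ½·738·6.23² − 738·9.81·0.832 = 81300 Pa.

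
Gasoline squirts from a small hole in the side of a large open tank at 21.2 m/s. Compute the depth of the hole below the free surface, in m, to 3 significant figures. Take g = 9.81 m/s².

h = 22.9 m

Inverting v = √(2gh) gives h = v² / 2g.
h = 21.2²/(2·9.81) = 449/19.62 = 22.9 m.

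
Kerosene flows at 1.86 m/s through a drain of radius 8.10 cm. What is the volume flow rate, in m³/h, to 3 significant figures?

Q ≈ 138 m³/h

Q = A·v = 0.0206 m² × 1.86 m/s = 0.0383 m³/s.
Converting: 0.0383 m³/s × 3600 = 138 m³/h.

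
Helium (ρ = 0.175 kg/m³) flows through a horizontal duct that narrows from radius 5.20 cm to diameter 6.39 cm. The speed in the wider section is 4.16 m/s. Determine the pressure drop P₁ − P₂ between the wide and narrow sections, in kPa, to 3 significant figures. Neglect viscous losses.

ΔP ≈ 0.00911 kPa

Continuity gives A₁v₁ = A₂v₂, so v₂ = (84.9 cm²)/(32.1 cm²) × 4.16 m/s = 11.0 m/s.
Bernoulli (h₁ = h₂): P₁ − P₂ = ½ρ(v₂² − v₁²).
P₁ − P₂ = ½·0.175·(11.0² − 4.16²) = ½·0.175·104 = 9.11 Pa.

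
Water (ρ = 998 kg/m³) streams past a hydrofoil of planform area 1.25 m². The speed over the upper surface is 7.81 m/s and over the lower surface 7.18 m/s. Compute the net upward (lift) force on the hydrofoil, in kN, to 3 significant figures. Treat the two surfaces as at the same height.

F ≈ 5.89 kN

The faster flow above has the lower pressure; Bernoulli (same height) gives ΔP = ½ρ(v_up² − v_low²).
ΔP = ½·998·(7.81² − 7.18²) = 4710 Pa.
Lift = ΔP · A = 4710 × 1.25 = 5890 N.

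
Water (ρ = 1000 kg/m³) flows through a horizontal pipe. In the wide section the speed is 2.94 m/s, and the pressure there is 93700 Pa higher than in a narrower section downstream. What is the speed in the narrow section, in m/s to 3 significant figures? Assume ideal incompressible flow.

v₂ ≈ 14.0 m/s

Horizontal Bernoulli: P₁ + ½ρv₁² = P₂ + ½ρv₂², so v₂² = v₁² + 2(P₁ − P₂)/ρ.
v₂ = √(2.94² + 2·93700/1000) = √(8.64 + 187) = 14.0 m/s.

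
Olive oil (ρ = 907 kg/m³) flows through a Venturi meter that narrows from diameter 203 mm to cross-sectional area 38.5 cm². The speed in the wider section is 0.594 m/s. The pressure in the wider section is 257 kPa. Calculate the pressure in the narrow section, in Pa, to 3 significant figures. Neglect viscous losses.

By continuity, v₂ = v₁·A₁/A₂ = 0.594·(324/38.5) = 4.99 m/s.
The pipe is horizontal, so Bernoulli reduces to P₁ + ½ρv₁² = P₂ + ½ρv₂².
P₂ = P₁ − ½ρ(v₂² − v₁²) = 257000 − ½·907·(4.99² − 0.594²) = 257000 − 11100 = 246000 Pa.

246000 Pa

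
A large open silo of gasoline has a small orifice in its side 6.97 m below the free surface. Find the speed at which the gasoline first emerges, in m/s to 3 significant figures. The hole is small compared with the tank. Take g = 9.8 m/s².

v = 11.7 m/s

Bernoulli from surface to hole (P equal, v_surface ≈ 0): v = √(2gh) = √(2×9.8×6.97) = 11.7 m/s.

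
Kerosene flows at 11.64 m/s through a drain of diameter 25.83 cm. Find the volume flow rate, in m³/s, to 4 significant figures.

Q = A·v = 0.05240 m² × 11.64 m/s = 0.6099 m³/s.

Q = 0.6099 m³/s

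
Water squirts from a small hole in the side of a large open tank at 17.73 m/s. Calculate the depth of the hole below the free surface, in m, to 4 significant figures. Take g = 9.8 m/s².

h ≈ 16.04 m

Inverting v = √(2gh) gives h = v² / 2g.
h = 17.73²/(2·9.8) = 314.4/19.60 = 16.04 m.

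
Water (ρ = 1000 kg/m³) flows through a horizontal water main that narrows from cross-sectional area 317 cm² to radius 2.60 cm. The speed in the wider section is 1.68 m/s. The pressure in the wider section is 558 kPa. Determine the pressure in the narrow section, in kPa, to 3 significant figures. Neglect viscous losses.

Continuity gives A₁v₁ = A₂v₂, so v₂ = (317 cm²)/(21.2 cm²) × 1.68 m/s = 25.1 m/s.
The pipe is horizontal, so Bernoulli reduces to P₁ + ½ρv₁² = P₂ + ½ρv₂².
P₂ = P₁ − ½ρ(v₂² − v₁²) = 558000 − ½·1000·(25.1² − 1.68²) = 558000 − 313000 = 245000 Pa.

P₂ = 245 kPa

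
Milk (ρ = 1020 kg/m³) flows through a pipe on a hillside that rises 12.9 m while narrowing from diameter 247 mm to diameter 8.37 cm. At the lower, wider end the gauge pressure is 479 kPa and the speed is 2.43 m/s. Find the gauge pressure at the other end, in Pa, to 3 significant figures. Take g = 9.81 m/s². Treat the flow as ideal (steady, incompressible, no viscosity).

P₂ ≈ 125000 Pa

Continuity gives A₁v₁ = A₂v₂, so v₂ = (479 cm²)/(55.0 cm²) × 2.43 m/s = 21.2 m/s.
Applying Bernoulli between the two ends and solving for P₂: P₂ = P₁ + ½ρ(v₁² − v₂²) − ρgΔh.
P₂ = 479000 + ½·1020·(2.43² − 21.2²) − 1020·9.81·(+12.9) = 479000 + (-225000) − (129000) = 125000 Pa.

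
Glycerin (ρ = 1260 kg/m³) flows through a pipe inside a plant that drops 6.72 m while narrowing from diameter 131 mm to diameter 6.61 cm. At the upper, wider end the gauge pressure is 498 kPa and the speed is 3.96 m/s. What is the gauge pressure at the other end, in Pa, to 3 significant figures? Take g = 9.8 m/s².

P₂ ≈ 438000 Pa

The volume flow rate is constant, so v₂ = (A₁/A₂)v₁ = (135/34.3)·3.96 = 15.6 m/s.
Applying Bernoulli between the two ends and solving for P₂: P₂ = P₁ + ½ρ(v₁² − v₂²) − ρgΔh.
P₂ = 498000 + ½·1260·(3.96² − 15.6²) − 1260·9.8·(−6.72) = 498000 + (-143000) − (-83000) = 438000 Pa.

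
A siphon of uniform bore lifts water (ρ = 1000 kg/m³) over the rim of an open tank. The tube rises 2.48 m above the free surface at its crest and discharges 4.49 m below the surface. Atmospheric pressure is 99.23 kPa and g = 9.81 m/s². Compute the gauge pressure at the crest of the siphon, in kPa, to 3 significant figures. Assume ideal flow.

-68.4 kPa

Bernoulli surface→outlet gives ½v² = g·h_out, so v = √(2·9.81·4.49) = 9.39 m/s.
The bore is uniform, so the speed at the crest is the same v. Bernoulli surface→crest: P_atm = P_top + ½ρv² + ρg·h_top.
P_top = 99230 − ½·1000·9.39² − 1000·9.81·2.48 = 30900 Pa. So P_gauge = P_top − P_atm = -68400 Pa.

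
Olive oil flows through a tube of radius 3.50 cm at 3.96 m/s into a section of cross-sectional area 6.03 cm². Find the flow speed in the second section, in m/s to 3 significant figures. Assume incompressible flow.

Continuity gives A₁v₁ = A₂v₂, so v₂ = (38.5 cm²)/(6.03 cm²) × 3.96 m/s = 25.3 m/s.

v₂ = 25.3 m/s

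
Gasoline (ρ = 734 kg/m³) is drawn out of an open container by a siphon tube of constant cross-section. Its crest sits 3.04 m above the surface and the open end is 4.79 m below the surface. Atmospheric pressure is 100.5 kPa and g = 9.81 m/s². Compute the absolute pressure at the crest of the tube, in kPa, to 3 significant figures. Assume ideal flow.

The outlet speed comes from Torricelli: v = √(2g·4.79) = 9.69 m/s.
The bore is uniform, so the speed at the crest is the same v. Bernoulli surface→crest: P_atm = P_top + ½ρv² + ρg·h_top.
P_top = 100500 − ½·734·9.69² − 734·9.81·3.04 = 44100 Pa.

P_top ≈ 44.1 kPa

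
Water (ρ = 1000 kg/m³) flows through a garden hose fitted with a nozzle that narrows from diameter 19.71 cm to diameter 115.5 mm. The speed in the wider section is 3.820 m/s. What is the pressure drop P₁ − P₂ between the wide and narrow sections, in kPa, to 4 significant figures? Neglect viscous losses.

ΔP ≈ 54.58 kPa

Mass conservation (A₁v₁ = A₂v₂) gives v₂ = 3.820 × 305.1/104.8 = 11.12 m/s.
With no height change, Bernoulli's equation is P₁ + ½ρv₁² = P₂ + ½ρv₂².
P₁ − P₂ = ½·1000·(11.12² − 3.820²) = ½·1000·109.2 = 54580 Pa.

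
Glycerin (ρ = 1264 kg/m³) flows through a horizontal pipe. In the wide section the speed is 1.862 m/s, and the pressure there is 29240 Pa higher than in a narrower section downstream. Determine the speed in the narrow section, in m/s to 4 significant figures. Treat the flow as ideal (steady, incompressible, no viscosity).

With h₁ = h₂, rearranging Bernoulli gives v₂ = √(v₁² + 2ΔP/ρ).
v₂ = √(1.862² + 2·29240/1264) = √(3.467 + 46.27) = 7.052 m/s.

7.052 m/s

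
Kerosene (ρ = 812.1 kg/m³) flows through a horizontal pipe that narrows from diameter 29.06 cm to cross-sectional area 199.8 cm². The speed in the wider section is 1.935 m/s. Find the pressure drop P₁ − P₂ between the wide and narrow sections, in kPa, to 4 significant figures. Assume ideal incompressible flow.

ΔP ≈ 15.23 kPa

Mass conservation (A₁v₁ = A₂v₂) gives v₂ = 1.935 × 663.3/199.8 = 6.423 m/s.
With no height change, Bernoulli's equation is P₁ + ½ρv₁² = P₂ + ½ρv₂².
P₁ − P₂ = ½·812.1·(6.423² − 1.935²) = ½·812.1·37.52 = 15230 Pa.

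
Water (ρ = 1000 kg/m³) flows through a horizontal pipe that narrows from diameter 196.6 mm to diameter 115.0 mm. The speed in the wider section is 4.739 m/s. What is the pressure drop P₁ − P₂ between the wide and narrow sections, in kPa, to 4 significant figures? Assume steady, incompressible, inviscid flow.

ΔP = 84.69 kPa

Continuity gives A₁v₁ = A₂v₂, so v₂ = (303.6 cm²)/(103.9 cm²) × 4.739 m/s = 13.85 m/s.
Bernoulli (h₁ = h₂): P₁ − P₂ = ½ρ(v₂² − v₁²).
P₁ − P₂ = ½·1000·(13.85² − 4.739²) = ½·1000·169.4 = 84690 Pa.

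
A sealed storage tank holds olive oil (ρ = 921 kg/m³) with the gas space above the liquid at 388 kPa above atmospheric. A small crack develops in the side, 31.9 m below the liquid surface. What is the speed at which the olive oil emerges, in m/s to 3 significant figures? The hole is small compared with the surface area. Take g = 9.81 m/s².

Take point 1 at the surface (v₁ ≈ 0) and point 2 at the hole (at atmospheric pressure). Bernoulli: P₁ + ρg h = P_atm + ½ρv₂².
With P₁ − P_atm = 388000 Pa, v₂ = √(2gh + 2ΔP/ρ) = √(2·9.81·31.9 + 2·388000/921) = 38.3 m/s.

v ≈ 38.3 m/s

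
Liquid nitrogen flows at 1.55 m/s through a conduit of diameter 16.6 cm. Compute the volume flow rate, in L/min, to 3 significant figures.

Q = A·v = 0.0216 m² × 1.55 m/s = 0.0335 m³/s.
Converting: 0.0335 m³/s × 60000 = 2010 L/min.

Q ≈ 2010 L/min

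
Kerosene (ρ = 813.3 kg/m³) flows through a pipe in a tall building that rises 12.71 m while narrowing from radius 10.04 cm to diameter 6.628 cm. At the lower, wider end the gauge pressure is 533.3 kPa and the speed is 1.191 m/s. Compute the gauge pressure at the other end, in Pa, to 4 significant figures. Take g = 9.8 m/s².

By continuity, v₂ = v₁·A₁/A₂ = 1.191·(316.7/34.50) = 10.93 m/s.
Energy conservation along the streamline gives P₂ = P₁ − ½ρ(v₂² − v₁²) − ρg(h₂ − h₁).
P₂ = 533300 + ½·813.3·(1.191² − 10.93²) − 813.3·9.8·(+12.71) = 533300 + (-48020) − (101300) = 384000 Pa.

P₂ ≈ 384000 Pa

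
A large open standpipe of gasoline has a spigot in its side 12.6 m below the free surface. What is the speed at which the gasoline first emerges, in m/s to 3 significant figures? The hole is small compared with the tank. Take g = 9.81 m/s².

v ≈ 15.7 m/s

Torricelli's result v = √(2gh) gives v = √(2·9.81·12.6) = 15.7 m/s.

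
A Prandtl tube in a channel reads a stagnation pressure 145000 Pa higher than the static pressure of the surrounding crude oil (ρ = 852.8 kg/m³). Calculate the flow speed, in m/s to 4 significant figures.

v ≈ 18.44 m/s

At the stagnation point the flow is brought to rest, so Bernoulli gives P_stag − P_static = ½ρv².
v = √(2ΔP/ρ) = √(2·145000/852.8) = 18.44 m/s.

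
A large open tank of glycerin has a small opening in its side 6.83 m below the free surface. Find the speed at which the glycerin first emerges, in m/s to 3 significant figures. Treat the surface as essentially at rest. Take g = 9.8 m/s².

v ≈ 11.6 m/s

Torricelli's result v = √(2gh) gives v = √(2·9.8·6.83) = 11.6 m/s.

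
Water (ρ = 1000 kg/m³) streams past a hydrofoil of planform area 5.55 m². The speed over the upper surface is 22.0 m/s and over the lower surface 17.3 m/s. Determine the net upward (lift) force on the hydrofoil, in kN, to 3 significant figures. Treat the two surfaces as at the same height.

F ≈ 513 kN

From P + ½ρv² = const at equal height, P_low − P_up = ½ρ(v_up² − v_low²).
ΔP = ½·1000·(22.0² − 17.3²) = 92400 Pa.
Lift = ΔP · A = 92400 × 5.55 = 513000 N.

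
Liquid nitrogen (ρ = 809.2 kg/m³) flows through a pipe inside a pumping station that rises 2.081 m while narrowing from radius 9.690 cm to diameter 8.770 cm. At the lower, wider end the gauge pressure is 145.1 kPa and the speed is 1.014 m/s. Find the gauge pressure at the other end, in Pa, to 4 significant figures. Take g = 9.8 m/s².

P₂ ≈ 119100 Pa

The volume flow rate is constant, so v₂ = (A₁/A₂)v₁ = (295.0/60.41)·1.014 = 4.952 m/s.
Bernoulli: P₁ + ½ρv₁² + ρg h₁ = P₂ + ½ρv₂² + ρg h₂, so P₂ = P₁ + ½ρ(v₁² − v₂²) − ρg(h₂ − h₁).
P₂ = 145100 + ½·809.2·(1.014² − 4.952²) − 809.2·9.8·(+2.081) = 145100 + (-9504) − (16500) = 119100 Pa.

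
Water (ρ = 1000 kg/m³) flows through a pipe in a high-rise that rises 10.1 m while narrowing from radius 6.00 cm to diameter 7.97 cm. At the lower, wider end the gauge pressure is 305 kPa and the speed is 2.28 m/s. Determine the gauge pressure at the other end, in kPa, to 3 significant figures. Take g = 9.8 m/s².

195 kPa

Mass conservation (A₁v₁ = A₂v₂) gives v₂ = 2.28 × 113/49.9 = 5.17 m/s.
Applying Bernoulli between the two ends and solving for P₂: P₂ = P₁ + ½ρ(v₁² − v₂²) − ρgΔh.
P₂ = 305000 + ½·1000·(2.28² − 5.17²) − 1000·9.8·(+10.1) = 305000 + (-10800) − (99000) = 195000 Pa.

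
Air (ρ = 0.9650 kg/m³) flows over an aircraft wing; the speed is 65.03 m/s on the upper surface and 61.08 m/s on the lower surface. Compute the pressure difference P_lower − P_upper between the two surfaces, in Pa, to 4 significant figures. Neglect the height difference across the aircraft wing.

With negligible Δh, P + ½ρv² is constant, so P_low − P_up = ½ρ(v_up² − v_low²).
ΔP = ½·0.9650·(65.03² − 61.08²) = 240.3 Pa.

240.3 Pa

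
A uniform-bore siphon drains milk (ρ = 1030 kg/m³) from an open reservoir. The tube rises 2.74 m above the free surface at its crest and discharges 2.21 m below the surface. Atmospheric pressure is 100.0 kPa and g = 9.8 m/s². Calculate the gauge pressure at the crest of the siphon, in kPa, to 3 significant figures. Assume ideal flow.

Bernoulli surface→outlet gives ½v² = g·h_out, so v = √(2·9.8·2.21) = 6.58 m/s.
With constant cross-section the crest speed equals v; applying Bernoulli from the surface up to the crest, P_top = P_atm − ½ρv² − ρg·h_top.
P_top = 100000 − ½·1030·6.58² − 1030·9.8·2.74 = 50000 Pa. So P_gauge = P_top − P_atm = -50000 Pa.

P_gauge ≈ -50.0 kPa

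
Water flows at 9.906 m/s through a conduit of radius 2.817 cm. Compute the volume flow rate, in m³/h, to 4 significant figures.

Q = 88.90 m³/h

Q = A·v = 0.002493 m² × 9.906 m/s = 0.02470 m³/s.
Converting: 0.02470 m³/s × 3600 = 88.90 m³/h.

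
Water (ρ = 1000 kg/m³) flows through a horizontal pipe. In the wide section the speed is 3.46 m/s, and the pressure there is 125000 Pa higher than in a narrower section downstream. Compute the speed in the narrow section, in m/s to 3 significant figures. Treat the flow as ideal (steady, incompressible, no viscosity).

v₂ ≈ 16.2 m/s

With h₁ = h₂, rearranging Bernoulli gives v₂ = √(v₁² + 2ΔP/ρ).
v₂ = √(3.46² + 2·125000/1000) = √(12.0 + 250) = 16.2 m/s.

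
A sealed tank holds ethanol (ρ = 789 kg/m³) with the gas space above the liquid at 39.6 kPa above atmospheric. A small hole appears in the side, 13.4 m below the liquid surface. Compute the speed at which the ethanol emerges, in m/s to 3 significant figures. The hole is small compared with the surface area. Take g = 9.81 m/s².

Take point 1 at the surface (v₁ ≈ 0) and point 2 at the hole (at atmospheric pressure). Bernoulli: P₁ + ρg h = P_atm + ½ρv₂².
With P₁ − P_atm = 39600 Pa, v₂ = √(2gh + 2ΔP/ρ) = √(2·9.81·13.4 + 2·39600/789) = 19.1 m/s.

19.1 m/s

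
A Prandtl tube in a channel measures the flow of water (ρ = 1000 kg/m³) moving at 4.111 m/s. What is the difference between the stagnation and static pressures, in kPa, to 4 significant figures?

ΔP ≈ 8.450 kPa

The dynamic pressure equals the rise in static pressure at the stagnation point: ΔP = ½ρv².
ΔP = ½·1000·4.111² = 8450 Pa.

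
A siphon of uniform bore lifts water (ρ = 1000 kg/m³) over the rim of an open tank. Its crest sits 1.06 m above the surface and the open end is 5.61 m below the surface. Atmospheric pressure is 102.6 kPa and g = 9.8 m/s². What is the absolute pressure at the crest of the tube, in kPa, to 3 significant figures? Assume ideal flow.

P_top = 37.2 kPa

Bernoulli surface→outlet gives ½v² = g·h_out, so v = √(2·9.8·5.61) = 10.5 m/s.
Continuity keeps v the same throughout the tube; from surface to crest, P_atm + 0 = P_top + ½ρv² + ρg·h_top.
P_top = 102600 − ½·1000·10.5² − 1000·9.8·1.06 = 37200 Pa.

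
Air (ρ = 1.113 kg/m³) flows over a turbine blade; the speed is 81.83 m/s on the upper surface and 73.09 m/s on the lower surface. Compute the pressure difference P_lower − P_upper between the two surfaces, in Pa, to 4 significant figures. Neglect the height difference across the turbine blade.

ΔP = 753.5 Pa

Bernoulli (same height): P_lower − P_upper = ½ρ(v_upper² − v_lower²).
ΔP = ½·1.113·(81.83² − 73.09²) = 753.5 Pa.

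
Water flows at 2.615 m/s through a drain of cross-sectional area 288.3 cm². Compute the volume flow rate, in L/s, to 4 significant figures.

Q ≈ 75.39 L/s

Q = A·v = 0.02883 m² × 2.615 m/s = 0.07539 m³/s.
Converting: 0.07539 m³/s × 1000 = 75.39 L/s.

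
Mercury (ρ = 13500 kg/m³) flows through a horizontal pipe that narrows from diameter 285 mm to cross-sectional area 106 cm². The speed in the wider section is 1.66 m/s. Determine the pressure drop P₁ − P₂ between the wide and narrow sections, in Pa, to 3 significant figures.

The volume flow rate is constant, so v₂ = (A₁/A₂)v₁ = (638/106)·1.66 = 9.99 m/s.
Along the horizontal streamline, P + ½ρv² is constant.
P₁ − P₂ = ½·13500·(9.99² − 1.66²) = ½·13500·97.1 = 655000 Pa.

655000 Pa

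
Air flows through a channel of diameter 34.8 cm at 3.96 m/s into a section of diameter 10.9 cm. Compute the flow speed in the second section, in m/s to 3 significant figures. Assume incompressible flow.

40.4 m/s

Mass conservation (A₁v₁ = A₂v₂) gives v₂ = 3.96 × 951/93.3 = 40.4 m/s.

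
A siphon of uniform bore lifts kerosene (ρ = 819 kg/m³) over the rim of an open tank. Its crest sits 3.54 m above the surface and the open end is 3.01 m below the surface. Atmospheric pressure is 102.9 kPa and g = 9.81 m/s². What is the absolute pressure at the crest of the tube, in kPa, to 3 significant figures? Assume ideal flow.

Bernoulli surface→outlet gives ½v² = g·h_out, so v = √(2·9.81·3.01) = 7.68 m/s.
Continuity keeps v the same throughout the tube; from surface to crest, P_atm + 0 = P_top + ½ρv² + ρg·h_top.
P_top = 102900 − ½·819·7.68² − 819·9.81·3.54 = 50300 Pa.

P_top ≈ 50.3 kPa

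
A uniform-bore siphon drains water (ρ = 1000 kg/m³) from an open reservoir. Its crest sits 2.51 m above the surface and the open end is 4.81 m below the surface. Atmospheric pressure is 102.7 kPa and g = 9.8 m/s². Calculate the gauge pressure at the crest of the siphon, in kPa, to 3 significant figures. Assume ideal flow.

-71.7 kPa

From the surface to the outlet (both open to atmosphere, surface at rest): v = √(2g·h_out) = √(2·9.8·4.81) = 9.71 m/s.
The bore is uniform, so the speed at the crest is the same v. Bernoulli surface→crest: P_atm = P_top + ½ρv² + ρg·h_top.
P_top = 102700 − ½·1000·9.71² − 1000·9.8·2.51 = 31000 Pa. So P_gauge = P_top − P_atm = -71700 Pa.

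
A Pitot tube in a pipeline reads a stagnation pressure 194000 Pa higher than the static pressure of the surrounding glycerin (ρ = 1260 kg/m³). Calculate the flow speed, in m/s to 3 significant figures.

17.5 m/s

The dynamic pressure equals the rise in static pressure at the stagnation point: ΔP = ½ρv².
v = √(2ΔP/ρ) = √(2·194000/1260) = 17.5 m/s.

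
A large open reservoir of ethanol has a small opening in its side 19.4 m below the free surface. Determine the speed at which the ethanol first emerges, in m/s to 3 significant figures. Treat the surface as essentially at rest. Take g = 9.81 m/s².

The surface is effectively still and both ends are open, so ½v² = gh and v = √(2·9.81·19.4) = 19.5 m/s.

v = 19.5 m/s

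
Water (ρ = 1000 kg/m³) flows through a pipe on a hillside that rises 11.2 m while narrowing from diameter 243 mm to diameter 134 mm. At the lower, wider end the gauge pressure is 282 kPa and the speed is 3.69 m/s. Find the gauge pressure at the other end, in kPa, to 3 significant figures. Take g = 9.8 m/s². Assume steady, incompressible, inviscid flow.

P₂ ≈ 105 kPa

The volume flow rate is constant, so v₂ = (A₁/A₂)v₁ = (464/141)·3.69 = 12.1 m/s.
Applying Bernoulli between the two ends and solving for P₂: P₂ = P₁ + ½ρ(v₁² − v₂²) − ρgΔh.
P₂ = 282000 + ½·1000·(3.69² − 12.1²) − 1000·9.8·(+11.2) = 282000 + (-66800) − (110000) = 105000 Pa.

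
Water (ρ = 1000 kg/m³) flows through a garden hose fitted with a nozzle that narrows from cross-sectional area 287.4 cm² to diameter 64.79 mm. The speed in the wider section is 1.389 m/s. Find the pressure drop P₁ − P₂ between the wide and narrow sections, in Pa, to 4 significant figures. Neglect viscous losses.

ΔP = 72340 Pa

By continuity, v₂ = v₁·A₁/A₂ = 1.389·(287.4/32.97) = 12.11 m/s.
The pipe is horizontal, so Bernoulli reduces to P₁ + ½ρv₁² = P₂ + ½ρv₂².
P₁ − P₂ = ½·1000·(12.11² − 1.389²) = ½·1000·144.7 = 72340 Pa.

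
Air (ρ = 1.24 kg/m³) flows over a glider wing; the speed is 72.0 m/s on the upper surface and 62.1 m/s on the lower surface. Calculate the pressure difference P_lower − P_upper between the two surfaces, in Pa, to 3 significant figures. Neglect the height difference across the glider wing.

ΔP = 823 Pa

Bernoulli (same height): P_lower − P_upper = ½ρ(v_upper² − v_lower²).
ΔP = ½·1.24·(72.0² − 62.1²) = 823 Pa.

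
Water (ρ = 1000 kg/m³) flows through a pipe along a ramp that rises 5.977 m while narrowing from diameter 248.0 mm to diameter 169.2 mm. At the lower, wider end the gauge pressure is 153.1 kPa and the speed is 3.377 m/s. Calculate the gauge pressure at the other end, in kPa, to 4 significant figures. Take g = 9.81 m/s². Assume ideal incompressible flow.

73.85 kPa

Continuity gives A₁v₁ = A₂v₂, so v₂ = (483.1 cm²)/(224.8 cm²) × 3.377 m/s = 7.255 m/s.
Applying Bernoulli between the two ends and solving for P₂: P₂ = P₁ + ½ρ(v₁² − v₂²) − ρgΔh.
P₂ = 153100 + ½·1000·(3.377² − 7.255²) − 1000·9.81·(+5.977) = 153100 + (-20610) − (58630) = 73850 Pa.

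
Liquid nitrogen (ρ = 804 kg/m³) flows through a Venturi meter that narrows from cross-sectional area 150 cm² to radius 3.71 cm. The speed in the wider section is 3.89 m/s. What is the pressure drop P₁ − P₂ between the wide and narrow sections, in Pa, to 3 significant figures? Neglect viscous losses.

Continuity gives A₁v₁ = A₂v₂, so v₂ = (150 cm²)/(43.2 cm²) × 3.89 m/s = 13.5 m/s.
The pipe is horizontal, so Bernoulli reduces to P₁ + ½ρv₁² = P₂ + ½ρv₂².
P₁ − P₂ = ½·804·(13.5² − 3.89²) = ½·804·167 = 67100 Pa.

ΔP ≈ 67100 Pa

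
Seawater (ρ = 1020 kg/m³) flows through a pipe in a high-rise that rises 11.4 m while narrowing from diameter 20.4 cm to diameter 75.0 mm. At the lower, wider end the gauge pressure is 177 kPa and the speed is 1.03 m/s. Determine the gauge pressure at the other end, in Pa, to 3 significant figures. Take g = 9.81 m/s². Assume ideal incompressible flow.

P₂ ≈ 33900 Pa

Continuity gives A₁v₁ = A₂v₂, so v₂ = (327 cm²)/(44.2 cm²) × 1.03 m/s = 7.62 m/s.
Energy conservation along the streamline gives P₂ = P₁ − ½ρ(v₂² − v₁²) − ρg(h₂ − h₁).
P₂ = 177000 + ½·1020·(1.03² − 7.62²) − 1020·9.81·(+11.4) = 177000 + (-29100) − (114000) = 33900 Pa.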